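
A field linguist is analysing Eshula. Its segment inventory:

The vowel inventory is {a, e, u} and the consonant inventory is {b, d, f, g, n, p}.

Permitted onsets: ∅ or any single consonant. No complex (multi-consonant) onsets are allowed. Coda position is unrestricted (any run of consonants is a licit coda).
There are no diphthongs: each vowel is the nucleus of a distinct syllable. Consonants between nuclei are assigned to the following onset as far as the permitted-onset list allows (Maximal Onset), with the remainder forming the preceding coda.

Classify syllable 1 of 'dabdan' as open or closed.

closed

Vowels present: a, a; each is a nucleus, giving 2 syllables.
σ1/σ2 boundary: cluster /bd/ — the longest permitted-onset suffix is /d/; onset = /d/, preceding coda = /b/.
Syllabification: dab.dan.
Syllable 1 is /dab/ with coda /b/, so it is closed.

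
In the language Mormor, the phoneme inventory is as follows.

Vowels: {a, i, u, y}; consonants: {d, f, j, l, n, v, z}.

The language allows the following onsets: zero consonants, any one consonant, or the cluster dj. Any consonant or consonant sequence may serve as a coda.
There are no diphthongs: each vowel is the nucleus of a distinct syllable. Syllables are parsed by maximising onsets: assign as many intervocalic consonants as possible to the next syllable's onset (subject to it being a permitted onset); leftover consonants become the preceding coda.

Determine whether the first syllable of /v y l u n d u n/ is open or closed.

Vowels present: y, u, u; each is a nucleus, giving 3 syllables.
V1 /y/ – V2 /u/: just /l/ — single C goes to the following onset.
V2 /u/ – V3 /u/: cluster /nd/ — the longest permitted-onset suffix is /d/; onset = /d/, preceding coda = /n/.
Putting it together: vy.lun.dun.
Syllable 1 is /vy/; it ends in its nucleus with no coda, so it is open.

open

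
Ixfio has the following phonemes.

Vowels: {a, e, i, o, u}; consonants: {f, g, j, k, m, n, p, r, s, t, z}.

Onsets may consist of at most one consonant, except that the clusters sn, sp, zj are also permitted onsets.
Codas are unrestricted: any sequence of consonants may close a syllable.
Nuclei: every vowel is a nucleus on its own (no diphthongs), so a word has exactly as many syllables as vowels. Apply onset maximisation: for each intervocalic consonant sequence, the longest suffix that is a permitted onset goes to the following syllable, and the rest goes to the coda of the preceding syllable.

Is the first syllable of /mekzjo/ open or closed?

Vowels present: e, o; each is a nucleus, giving 2 syllables.
V1 /e/ – V2 /o/: /kzj/ — longest licit onset from the right is /zj/, leaving /k/ as coda.
Result: mek.zjo.
Syllable 1 is /mek/ with coda /k/, so it is closed.

closed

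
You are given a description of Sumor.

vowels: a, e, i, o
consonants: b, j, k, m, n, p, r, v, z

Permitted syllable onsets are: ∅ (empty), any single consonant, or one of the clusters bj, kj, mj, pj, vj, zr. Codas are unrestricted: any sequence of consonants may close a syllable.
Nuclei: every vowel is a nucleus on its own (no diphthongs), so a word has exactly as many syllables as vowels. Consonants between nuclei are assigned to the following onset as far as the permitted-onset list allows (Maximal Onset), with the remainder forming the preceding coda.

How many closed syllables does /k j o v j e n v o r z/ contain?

Vowels present: o, e, o; each is a nucleus, giving 3 syllables.
V1 /o/ – V2 /e/: /vj/ — entire cluster is a permitted onset → onset /vj/, coda ∅.
V2 /e/ – V3 /o/: /nv/ — longest licit onset from the right is /v/, leaving /n/ as coda.
Putting it together: kjo.vjen.vorz.
Classifying each syllable: /kjo/ (open), /vjen/ (closed), /vorz/ (closed).
Closed syllables: 2.

2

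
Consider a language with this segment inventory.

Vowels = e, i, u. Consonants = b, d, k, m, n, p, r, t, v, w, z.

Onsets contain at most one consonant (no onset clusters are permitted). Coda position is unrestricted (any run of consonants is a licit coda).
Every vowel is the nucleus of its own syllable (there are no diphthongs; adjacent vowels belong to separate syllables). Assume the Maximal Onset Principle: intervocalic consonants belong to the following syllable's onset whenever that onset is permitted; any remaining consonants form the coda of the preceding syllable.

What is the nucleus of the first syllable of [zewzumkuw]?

Nuclei (vowels): e, u, u → 3 syllables.
The first nucleus (vowel 1 from the left) is /e/.

e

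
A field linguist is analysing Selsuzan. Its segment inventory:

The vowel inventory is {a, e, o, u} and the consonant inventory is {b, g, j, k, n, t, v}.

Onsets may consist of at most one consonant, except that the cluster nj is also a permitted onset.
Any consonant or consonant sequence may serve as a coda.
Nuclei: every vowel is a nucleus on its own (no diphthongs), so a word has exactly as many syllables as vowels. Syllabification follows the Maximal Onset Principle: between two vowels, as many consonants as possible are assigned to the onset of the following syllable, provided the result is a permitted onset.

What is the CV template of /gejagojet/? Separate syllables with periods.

CV.CV.CV.CVC

Nuclei (vowels): e, a, o, e → 4 syllables.
σ1/σ2 boundary: /j/ → onset of the next syllable (single consonants are always licit onsets).
σ2/σ3 boundary: /g/ → onset of the next syllable (single consonants are always licit onsets).
σ3/σ4 boundary: just /j/ — single C goes to the following onset.
Result: ge.ja.go.jet.
Mapping each syllable to C/V: /ge/ → CV, /ja/ → CV, /go/ → CV, /jet/ → CVC.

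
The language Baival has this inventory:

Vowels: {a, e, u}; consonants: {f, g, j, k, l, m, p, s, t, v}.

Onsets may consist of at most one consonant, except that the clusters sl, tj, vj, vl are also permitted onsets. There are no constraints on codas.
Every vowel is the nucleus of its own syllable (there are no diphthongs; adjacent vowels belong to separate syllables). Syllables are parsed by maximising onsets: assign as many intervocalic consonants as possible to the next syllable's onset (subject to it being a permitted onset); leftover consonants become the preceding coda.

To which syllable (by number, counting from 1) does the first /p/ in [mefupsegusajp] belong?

The vowels are e, u, e, u, a — 5 nuclei, so 5 syllables.
Between /e/ (V1) and /u/ (V2): /f/ is a single consonant, so it becomes the next onset.
Between /u/ (V2) and /e/ (V3): /ps/ splits as /p/ + /s/ (/s/ is the longest suffix that is a licit onset).
Between /e/ (V3) and /u/ (V4): /g/ is a single consonant, so it becomes the next onset.
Between /u/ (V4) and /a/ (V5): /s/ is a single consonant, so it becomes the next onset.
Putting it together: me.fup.se.gu.sajp.
The first /p/ is in the coda of syllable 2 (/fup/).

2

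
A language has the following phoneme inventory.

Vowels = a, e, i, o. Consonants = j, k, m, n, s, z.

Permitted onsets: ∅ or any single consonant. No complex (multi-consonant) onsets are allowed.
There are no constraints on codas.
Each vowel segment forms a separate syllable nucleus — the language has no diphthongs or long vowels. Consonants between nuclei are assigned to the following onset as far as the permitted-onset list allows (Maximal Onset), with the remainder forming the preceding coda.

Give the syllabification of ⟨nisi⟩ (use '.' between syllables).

ni.si

Vowels present: i, i; each is a nucleus, giving 2 syllables.
Between /i/ (V1) and /i/ (V2): /s/ → onset of the next syllable (single consonants are always licit onsets).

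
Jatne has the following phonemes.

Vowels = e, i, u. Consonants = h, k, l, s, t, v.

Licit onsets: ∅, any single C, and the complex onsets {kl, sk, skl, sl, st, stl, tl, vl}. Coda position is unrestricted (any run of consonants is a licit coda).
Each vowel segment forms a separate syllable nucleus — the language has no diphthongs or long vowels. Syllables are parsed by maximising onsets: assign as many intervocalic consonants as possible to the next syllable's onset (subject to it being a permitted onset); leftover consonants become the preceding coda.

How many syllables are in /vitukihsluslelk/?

5

Vowels present: i, u, i, u, e; each is a nucleus, giving 5 syllables.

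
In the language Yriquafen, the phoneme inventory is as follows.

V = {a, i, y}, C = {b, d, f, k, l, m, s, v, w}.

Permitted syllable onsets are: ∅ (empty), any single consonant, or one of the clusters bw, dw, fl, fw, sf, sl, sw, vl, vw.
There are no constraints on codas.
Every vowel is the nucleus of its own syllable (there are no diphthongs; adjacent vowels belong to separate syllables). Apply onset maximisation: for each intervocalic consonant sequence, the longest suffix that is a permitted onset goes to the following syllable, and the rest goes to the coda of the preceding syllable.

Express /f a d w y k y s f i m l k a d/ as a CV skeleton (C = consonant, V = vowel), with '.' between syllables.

Vowels present: a, y, y, i, a; each is a nucleus, giving 5 syllables.
V1 /a/ – V2 /y/: /dw/ — entire cluster is a permitted onset → onset /dw/, coda ∅.
V2 /y/ – V3 /y/: /k/ → onset of the next syllable (single consonants are always licit onsets).
V3 /y/ – V4 /i/: cluster /sf/ — /sf/ is itself a permitted onset, so the whole cluster goes right; preceding coda = ∅.
V4 /i/ – V5 /a/: cluster /mlk/ — the longest permitted-onset suffix is /k/; onset = /k/, preceding coda = /ml/.
So the parse is fa.dwy.ky.sfiml.kad.
Mapping each syllable to C/V: /fa/ → CV, /dwy/ → CCV, /ky/ → CV, /sfiml/ → CCVCC, /kad/ → CVC.

CV.CCV.CV.CCVCC.CVC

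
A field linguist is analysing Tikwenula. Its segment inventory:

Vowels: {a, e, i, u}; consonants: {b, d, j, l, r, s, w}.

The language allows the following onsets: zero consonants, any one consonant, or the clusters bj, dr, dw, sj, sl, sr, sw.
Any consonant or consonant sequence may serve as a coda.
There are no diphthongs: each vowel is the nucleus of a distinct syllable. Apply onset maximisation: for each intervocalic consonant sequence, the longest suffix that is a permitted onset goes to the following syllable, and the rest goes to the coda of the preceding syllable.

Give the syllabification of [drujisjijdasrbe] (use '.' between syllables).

The vowels are u, i, i, a, e — 5 nuclei, so 5 syllables.
V1 /u/ – V2 /i/: /j/ → onset of the next syllable (single consonants are always licit onsets).
V2 /i/ – V3 /i/: cluster /sj/ — /sj/ is itself a permitted onset, so the whole cluster goes right; preceding coda = ∅.
V3 /i/ – V4 /a/: /jd/; trying suffixes from longest down, /d/ is the first permitted one, so coda /j/ | onset /d/.
V4 /a/ – V5 /e/: /srb/ — longest licit onset from the right is /b/, leaving /sr/ as coda.

dru.ji.sjij.dasr.be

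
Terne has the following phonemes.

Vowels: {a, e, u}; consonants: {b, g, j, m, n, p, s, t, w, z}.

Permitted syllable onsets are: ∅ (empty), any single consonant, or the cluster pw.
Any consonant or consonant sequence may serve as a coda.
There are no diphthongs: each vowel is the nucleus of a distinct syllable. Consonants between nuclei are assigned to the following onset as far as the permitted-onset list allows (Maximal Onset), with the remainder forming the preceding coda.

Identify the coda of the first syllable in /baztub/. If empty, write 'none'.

z

The vowels are a, u — 2 nuclei, so 2 syllables.
σ1/σ2 boundary: /zt/; trying suffixes from longest down, /t/ is the first permitted one, so coda /z/ | onset /t/.
Result: baz.tub.
Syllable 1 is /baz/: onset /b/, nucleus /a/, coda /z/.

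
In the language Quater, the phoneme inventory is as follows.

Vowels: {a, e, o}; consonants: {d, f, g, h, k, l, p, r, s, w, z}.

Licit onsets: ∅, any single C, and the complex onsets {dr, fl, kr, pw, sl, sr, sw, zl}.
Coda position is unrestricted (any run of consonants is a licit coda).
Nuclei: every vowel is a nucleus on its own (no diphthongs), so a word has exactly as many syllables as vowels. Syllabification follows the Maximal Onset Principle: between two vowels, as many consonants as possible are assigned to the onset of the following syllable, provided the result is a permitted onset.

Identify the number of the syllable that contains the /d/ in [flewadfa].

2

Nuclei (vowels): e, a, a → 3 syllables.
V1 /e/ – V2 /a/: /w/ → onset of the next syllable (single consonants are always licit onsets).
V2 /a/ – V3 /a/: /df/ — longest licit onset from the right is /f/, leaving /d/ as coda.
Syllabification: fle.wad.fa.
The /d/ is in the coda of syllable 2 (/wad/).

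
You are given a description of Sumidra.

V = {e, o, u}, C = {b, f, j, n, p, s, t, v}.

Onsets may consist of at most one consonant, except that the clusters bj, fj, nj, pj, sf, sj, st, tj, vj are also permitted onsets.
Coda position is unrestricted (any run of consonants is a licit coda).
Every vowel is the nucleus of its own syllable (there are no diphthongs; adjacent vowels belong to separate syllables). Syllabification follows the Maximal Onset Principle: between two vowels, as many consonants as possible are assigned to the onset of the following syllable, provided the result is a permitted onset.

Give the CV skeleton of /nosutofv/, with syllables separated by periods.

CV.CV.CVCC

Nuclei (vowels): o, u, o → 3 syllables.
σ1/σ2 boundary: just /s/ — single C goes to the following onset.
σ2/σ3 boundary: /t/ is a single consonant, so it becomes the next onset.
Putting it together: no.su.tofv.
Mapping each syllable to C/V: /no/ → CV, /su/ → CV, /tofv/ → CVCC.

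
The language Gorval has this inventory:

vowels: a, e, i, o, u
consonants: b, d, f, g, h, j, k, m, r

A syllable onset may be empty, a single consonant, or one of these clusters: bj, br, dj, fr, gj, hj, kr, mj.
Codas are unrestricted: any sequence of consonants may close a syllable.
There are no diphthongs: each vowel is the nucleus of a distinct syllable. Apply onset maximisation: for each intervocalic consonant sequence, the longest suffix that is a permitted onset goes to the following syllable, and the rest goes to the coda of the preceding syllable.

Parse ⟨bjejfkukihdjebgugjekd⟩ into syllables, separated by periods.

The vowels are e, u, i, e, u, e — 6 nuclei, so 6 syllables.
σ1/σ2 boundary: /jfk/ splits as /jf/ + /k/ (/k/ is the longest suffix that is a licit onset).
σ2/σ3 boundary: /k/ → onset of the next syllable (single consonants are always licit onsets).
σ3/σ4 boundary: cluster /hdj/ — the longest permitted-onset suffix is /dj/; onset = /dj/, preceding coda = /h/.
σ4/σ5 boundary: /bg/; trying suffixes from longest down, /g/ is the first permitted one, so coda /b/ | onset /g/.
σ5/σ6 boundary: /gj/ — entire cluster is a permitted onset → onset /gj/, coda ∅.

bjejf.ku.kih.djeb.gu.gjekd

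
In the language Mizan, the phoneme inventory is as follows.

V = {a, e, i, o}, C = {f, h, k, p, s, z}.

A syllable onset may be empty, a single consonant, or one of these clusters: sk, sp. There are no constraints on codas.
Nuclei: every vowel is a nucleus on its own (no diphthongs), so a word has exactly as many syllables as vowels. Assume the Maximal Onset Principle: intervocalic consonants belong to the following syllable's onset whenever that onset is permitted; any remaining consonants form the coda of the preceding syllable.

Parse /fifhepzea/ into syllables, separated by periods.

fif.hep.ze.a

Vowels present: i, e, e, a; each is a nucleus, giving 4 syllables.
σ1/σ2 boundary: /fh/ — longest licit onset from the right is /h/, leaving /f/ as coda.
σ2/σ3 boundary: /pz/; trying suffixes from longest down, /z/ is the first permitted one, so coda /p/ | onset /z/.
σ3/σ4 boundary: hiatus — the boundary sits between the two vowels.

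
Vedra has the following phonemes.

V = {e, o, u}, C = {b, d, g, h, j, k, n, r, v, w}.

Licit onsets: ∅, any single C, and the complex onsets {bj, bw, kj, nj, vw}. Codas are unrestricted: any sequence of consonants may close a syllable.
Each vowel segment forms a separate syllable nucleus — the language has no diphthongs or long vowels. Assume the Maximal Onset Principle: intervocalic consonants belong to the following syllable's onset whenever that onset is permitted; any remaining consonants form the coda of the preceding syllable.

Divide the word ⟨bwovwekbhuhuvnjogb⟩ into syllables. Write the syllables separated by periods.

Nuclei (vowels): o, e, u, u, o → 5 syllables.
σ1/σ2 boundary: cluster /vw/ — /vw/ is itself a permitted onset, so the whole cluster goes right; preceding coda = ∅.
σ2/σ3 boundary: cluster /kbh/ — the longest permitted-onset suffix is /h/; onset = /h/, preceding coda = /kb/.
σ3/σ4 boundary: /h/ → onset of the next syllable (single consonants are always licit onsets).
σ4/σ5 boundary: /vnj/ splits as /v/ + /nj/ (/nj/ is the longest suffix that is a licit onset).

bwo.vwekb.hu.huv.njogb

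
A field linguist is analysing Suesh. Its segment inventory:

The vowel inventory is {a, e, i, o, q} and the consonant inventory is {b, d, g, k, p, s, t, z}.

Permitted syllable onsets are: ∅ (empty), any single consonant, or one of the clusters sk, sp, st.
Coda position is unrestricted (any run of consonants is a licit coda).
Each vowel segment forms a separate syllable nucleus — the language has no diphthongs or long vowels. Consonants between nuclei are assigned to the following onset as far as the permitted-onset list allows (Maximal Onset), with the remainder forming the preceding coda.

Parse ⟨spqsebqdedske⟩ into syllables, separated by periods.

spq.se.bq.ded.ske

Nuclei (vowels): q, e, q, e, e → 5 syllables.
Between /q/ (V1) and /e/ (V2): /s/ is a single consonant, so it becomes the next onset.
Between /e/ (V2) and /q/ (V3): /b/ is a single consonant, so it becomes the next onset.
Between /q/ (V3) and /e/ (V4): /d/ → onset of the next syllable (single consonants are always licit onsets).
Between /e/ (V4) and /e/ (V5): cluster /dsk/ — the longest permitted-onset suffix is /sk/; onset = /sk/, preceding coda = /d/.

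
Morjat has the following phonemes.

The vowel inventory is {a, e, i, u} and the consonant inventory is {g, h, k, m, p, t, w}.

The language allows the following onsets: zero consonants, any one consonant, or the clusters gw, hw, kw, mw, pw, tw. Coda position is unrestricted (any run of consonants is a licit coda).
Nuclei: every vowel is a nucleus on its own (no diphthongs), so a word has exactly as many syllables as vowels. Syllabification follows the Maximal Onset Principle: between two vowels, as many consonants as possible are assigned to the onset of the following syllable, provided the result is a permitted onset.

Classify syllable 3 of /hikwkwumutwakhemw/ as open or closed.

The vowels are i, u, u, a, e — 5 nuclei, so 5 syllables.
σ1/σ2 boundary: /kwkw/ — longest licit onset from the right is /kw/, leaving /kw/ as coda.
σ2/σ3 boundary: just /m/ — single C goes to the following onset.
σ3/σ4 boundary: /tw/ — entire cluster is a permitted onset → onset /tw/, coda ∅.
σ4/σ5 boundary: /kh/ splits as /k/ + /h/ (/h/ is the longest suffix that is a licit onset).
Syllabification: hikw.kwu.mu.twak.hemw.
Syllable 3 is /mu/; it ends in its nucleus with no coda, so it is open.

open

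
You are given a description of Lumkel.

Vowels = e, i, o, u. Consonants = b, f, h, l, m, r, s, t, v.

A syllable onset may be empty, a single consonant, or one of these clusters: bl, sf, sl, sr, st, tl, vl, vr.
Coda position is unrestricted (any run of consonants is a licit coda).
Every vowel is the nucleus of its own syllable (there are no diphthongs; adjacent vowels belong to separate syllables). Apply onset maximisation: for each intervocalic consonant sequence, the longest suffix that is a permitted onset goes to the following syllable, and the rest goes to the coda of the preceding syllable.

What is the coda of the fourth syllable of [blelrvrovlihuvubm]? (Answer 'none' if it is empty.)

The vowels are e, o, i, u, u — 5 nuclei, so 5 syllables.
Between /e/ (V1) and /o/ (V2): /lrvr/ — longest licit onset from the right is /vr/, leaving /lr/ as coda.
Between /o/ (V2) and /i/ (V3): /vl/ — entire cluster is a permitted onset → onset /vl/, coda ∅.
Between /i/ (V3) and /u/ (V4): just /h/ — single C goes to the following onset.
Between /u/ (V4) and /u/ (V5): /v/ is a single consonant, so it becomes the next onset.
Putting it together: blelr.vro.vli.hu.vubm.
Syllable 4 is /hu/: onset /h/, nucleus /u/, coda ∅.

none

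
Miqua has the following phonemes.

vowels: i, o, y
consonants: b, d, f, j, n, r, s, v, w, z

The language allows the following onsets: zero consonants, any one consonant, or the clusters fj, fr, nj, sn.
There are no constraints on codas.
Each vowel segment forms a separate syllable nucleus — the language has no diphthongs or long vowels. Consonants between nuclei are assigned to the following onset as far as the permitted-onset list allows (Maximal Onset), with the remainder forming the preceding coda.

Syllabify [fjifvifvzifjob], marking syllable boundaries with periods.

Nuclei (vowels): i, i, i, o → 4 syllables.
σ1/σ2 boundary: /fv/; trying suffixes from longest down, /v/ is the first permitted one, so coda /f/ | onset /v/.
σ2/σ3 boundary: /fvz/ — longest licit onset from the right is /z/, leaving /fv/ as coda.
σ3/σ4 boundary: cluster /fj/ — /fj/ is itself a permitted onset, so the whole cluster goes right; preceding coda = ∅.

fjif.vifv.zi.fjob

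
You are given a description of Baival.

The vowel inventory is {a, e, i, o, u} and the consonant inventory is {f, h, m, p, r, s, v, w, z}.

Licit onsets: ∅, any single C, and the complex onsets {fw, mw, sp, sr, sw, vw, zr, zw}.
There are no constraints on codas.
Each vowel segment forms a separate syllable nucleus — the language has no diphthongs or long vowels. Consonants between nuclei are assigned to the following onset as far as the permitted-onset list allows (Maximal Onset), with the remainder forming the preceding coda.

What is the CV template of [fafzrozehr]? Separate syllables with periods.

The vowels are a, o, e — 3 nuclei, so 3 syllables.
Between /a/ (V1) and /o/ (V2): cluster /fzr/ — the longest permitted-onset suffix is /zr/; onset = /zr/, preceding coda = /f/.
Between /o/ (V2) and /e/ (V3): /z/ is a single consonant, so it becomes the next onset.
So the parse is faf.zro.zehr.
Mapping each syllable to C/V: /faf/ → CVC, /zro/ → CCV, /zehr/ → CVCC.

CVC.CCV.CVCC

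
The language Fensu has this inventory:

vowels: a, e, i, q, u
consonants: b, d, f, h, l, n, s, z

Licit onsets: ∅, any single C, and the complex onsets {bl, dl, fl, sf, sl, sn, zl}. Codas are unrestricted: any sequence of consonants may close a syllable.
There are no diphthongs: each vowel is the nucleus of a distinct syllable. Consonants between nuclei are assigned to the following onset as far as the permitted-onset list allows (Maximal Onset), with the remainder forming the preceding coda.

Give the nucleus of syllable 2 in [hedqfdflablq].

q

Nuclei (vowels): e, q, a, q → 4 syllables.
The second nucleus (vowel 2 from the left) is /q/.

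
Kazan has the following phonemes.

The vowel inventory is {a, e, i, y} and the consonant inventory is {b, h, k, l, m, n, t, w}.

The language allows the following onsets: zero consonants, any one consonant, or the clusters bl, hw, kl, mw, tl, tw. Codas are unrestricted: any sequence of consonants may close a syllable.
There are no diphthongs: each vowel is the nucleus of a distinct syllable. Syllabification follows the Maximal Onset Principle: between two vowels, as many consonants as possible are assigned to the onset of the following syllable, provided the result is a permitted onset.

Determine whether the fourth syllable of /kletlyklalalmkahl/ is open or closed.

The vowels are e, y, a, a, a — 5 nuclei, so 5 syllables.
Between /e/ (V1) and /y/ (V2): cluster /tl/ — /tl/ is itself a permitted onset, so the whole cluster goes right; preceding coda = ∅.
Between /y/ (V2) and /a/ (V3): cluster /kl/ — /kl/ is itself a permitted onset, so the whole cluster goes right; preceding coda = ∅.
Between /a/ (V3) and /a/ (V4): /l/ is a single consonant, so it becomes the next onset.
Between /a/ (V4) and /a/ (V5): /lmk/ — longest licit onset from the right is /k/, leaving /lm/ as coda.
So the parse is kle.tly.kla.lalm.kahl.
Syllable 4 is /lalm/ with coda /lm/, so it is closed.

closed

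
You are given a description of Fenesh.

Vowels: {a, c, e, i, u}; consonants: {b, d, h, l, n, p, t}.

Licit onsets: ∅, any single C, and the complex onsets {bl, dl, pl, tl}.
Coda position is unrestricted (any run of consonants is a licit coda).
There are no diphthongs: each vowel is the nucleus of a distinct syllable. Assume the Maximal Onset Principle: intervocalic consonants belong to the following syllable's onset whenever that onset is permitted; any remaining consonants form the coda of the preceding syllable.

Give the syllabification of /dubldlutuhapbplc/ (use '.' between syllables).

Vowels present: u, u, u, a, c; each is a nucleus, giving 5 syllables.
σ1/σ2 boundary: /bldl/; trying suffixes from longest down, /dl/ is the first permitted one, so coda /bl/ | onset /dl/.
σ2/σ3 boundary: just /t/ — single C goes to the following onset.
σ3/σ4 boundary: /h/ → onset of the next syllable (single consonants are always licit onsets).
σ4/σ5 boundary: /pbpl/ — longest licit onset from the right is /pl/, leaving /pb/ as coda.

dubl.dlu.tu.hapb.plc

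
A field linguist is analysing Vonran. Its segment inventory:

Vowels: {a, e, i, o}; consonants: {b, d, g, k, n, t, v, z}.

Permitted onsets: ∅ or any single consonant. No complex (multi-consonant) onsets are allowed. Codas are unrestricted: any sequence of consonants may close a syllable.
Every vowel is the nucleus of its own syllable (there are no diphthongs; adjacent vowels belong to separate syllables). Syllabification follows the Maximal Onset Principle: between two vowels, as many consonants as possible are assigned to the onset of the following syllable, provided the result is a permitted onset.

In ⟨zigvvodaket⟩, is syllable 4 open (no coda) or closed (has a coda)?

closed

The vowels are i, o, a, e — 4 nuclei, so 4 syllables.
V1 /i/ – V2 /o/: /gvv/ — longest licit onset from the right is /v/, leaving /gv/ as coda.
V2 /o/ – V3 /a/: /d/ is a single consonant, so it becomes the next onset.
V3 /a/ – V4 /e/: /k/ is a single consonant, so it becomes the next onset.
Result: zigv.vo.da.ket.
Syllable 4 is /ket/ with coda /t/, so it is closed.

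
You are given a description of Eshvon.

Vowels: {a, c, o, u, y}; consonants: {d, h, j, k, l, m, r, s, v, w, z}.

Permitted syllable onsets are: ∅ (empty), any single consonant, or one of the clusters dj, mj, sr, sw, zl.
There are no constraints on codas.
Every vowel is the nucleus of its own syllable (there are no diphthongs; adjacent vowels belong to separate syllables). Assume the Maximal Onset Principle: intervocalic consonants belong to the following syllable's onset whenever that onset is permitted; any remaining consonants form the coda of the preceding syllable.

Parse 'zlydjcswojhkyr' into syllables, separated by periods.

zly.djc.swojh.kyr

Nuclei (vowels): y, c, o, y → 4 syllables.
/y…c/ gap (V1→V2): /dj/ is a licit onset in full, so it all attaches to the next syllable.
/c…o/ gap (V2→V3): /sw/ — entire cluster is a permitted onset → onset /sw/, coda ∅.
/o…y/ gap (V3→V4): /jhk/; trying suffixes from longest down, /k/ is the first permitted one, so coda /jh/ | onset /k/.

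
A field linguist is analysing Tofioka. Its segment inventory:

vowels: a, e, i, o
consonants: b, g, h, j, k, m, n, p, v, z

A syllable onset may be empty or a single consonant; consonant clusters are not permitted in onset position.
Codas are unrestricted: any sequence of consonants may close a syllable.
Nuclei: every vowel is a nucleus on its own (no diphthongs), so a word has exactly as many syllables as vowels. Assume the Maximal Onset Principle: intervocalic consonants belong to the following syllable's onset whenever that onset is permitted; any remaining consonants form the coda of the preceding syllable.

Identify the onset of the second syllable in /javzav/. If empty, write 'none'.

The vowels are a, a — 2 nuclei, so 2 syllables.
V1 /a/ – V2 /a/: /vz/; trying suffixes from longest down, /z/ is the first permitted one, so coda /v/ | onset /z/.
Result: jav.zav.
Syllable 2 is /zav/: onset /z/, nucleus /a/, coda /v/.

z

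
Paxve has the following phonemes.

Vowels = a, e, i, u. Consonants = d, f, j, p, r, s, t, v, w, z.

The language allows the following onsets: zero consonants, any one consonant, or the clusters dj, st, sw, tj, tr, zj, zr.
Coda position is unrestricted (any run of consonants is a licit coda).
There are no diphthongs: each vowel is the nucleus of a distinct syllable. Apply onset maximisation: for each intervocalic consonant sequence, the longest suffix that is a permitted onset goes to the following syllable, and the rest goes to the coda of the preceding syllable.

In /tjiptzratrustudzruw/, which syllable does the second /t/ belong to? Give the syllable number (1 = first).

Vowels present: i, a, u, u, u; each is a nucleus, giving 5 syllables.
Between /i/ (V1) and /a/ (V2): cluster /ptzr/ — the longest permitted-onset suffix is /zr/; onset = /zr/, preceding coda = /pt/.
Between /a/ (V2) and /u/ (V3): cluster /tr/ — /tr/ is itself a permitted onset, so the whole cluster goes right; preceding coda = ∅.
Between /u/ (V3) and /u/ (V4): /st/ is a licit onset in full, so it all attaches to the next syllable.
Between /u/ (V4) and /u/ (V5): /dzr/; trying suffixes from longest down, /zr/ is the first permitted one, so coda /d/ | onset /zr/.
So the parse is tjipt.zra.tru.stud.zruw.
The second /t/ is in the coda of syllable 1 (/tjipt/).

1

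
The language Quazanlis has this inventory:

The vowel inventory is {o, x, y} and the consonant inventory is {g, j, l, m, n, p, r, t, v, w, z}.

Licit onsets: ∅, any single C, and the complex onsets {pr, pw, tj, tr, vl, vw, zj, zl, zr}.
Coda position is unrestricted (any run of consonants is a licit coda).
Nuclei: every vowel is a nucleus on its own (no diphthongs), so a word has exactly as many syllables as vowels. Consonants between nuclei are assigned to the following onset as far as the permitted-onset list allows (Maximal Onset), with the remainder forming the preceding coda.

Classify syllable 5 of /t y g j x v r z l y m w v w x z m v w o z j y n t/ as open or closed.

Vowels present: y, x, y, x, o, y; each is a nucleus, giving 6 syllables.
Between /y/ (V1) and /x/ (V2): /gj/ splits as /g/ + /j/ (/j/ is the longest suffix that is a licit onset).
Between /x/ (V2) and /y/ (V3): /vrzl/ — longest licit onset from the right is /zl/, leaving /vr/ as coda.
Between /y/ (V3) and /x/ (V4): /mwvw/ splits as /mw/ + /vw/ (/vw/ is the longest suffix that is a licit onset).
Between /x/ (V4) and /o/ (V5): cluster /zmvw/ — the longest permitted-onset suffix is /vw/; onset = /vw/, preceding coda = /zm/.
Between /o/ (V5) and /y/ (V6): /zj/ — entire cluster is a permitted onset → onset /zj/, coda ∅.
Syllabification: tyg.jxvr.zlymw.vwxzm.vwo.zjynt.
Syllable 5 is /vwo/; it ends in its nucleus with no coda, so it is open.

open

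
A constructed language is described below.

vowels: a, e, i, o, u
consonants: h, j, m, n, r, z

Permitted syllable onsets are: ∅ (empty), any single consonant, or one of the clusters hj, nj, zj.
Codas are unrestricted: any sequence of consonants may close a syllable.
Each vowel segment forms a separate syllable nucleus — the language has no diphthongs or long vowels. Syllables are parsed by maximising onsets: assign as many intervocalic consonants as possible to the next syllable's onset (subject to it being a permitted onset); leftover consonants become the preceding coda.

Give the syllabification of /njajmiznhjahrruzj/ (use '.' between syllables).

njaj.mizn.hjahr.ruzj

The vowels are a, i, a, u — 4 nuclei, so 4 syllables.
/a…i/ gap (V1→V2): /jm/ — longest licit onset from the right is /m/, leaving /j/ as coda.
/i…a/ gap (V2→V3): /znhj/; trying suffixes from longest down, /hj/ is the first permitted one, so coda /zn/ | onset /hj/.
/a…u/ gap (V3→V4): cluster /hrr/ — the longest permitted-onset suffix is /r/; onset = /r/, preceding coda = /hr/.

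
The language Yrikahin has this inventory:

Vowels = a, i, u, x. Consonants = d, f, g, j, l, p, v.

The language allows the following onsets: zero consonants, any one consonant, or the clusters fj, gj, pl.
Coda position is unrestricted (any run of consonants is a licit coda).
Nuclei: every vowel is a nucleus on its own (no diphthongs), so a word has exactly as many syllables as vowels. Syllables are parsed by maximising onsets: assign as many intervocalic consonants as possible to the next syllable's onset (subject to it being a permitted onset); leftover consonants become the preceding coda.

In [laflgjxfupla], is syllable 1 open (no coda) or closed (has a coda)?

Vowels present: a, x, u, a; each is a nucleus, giving 4 syllables.
V1 /a/ – V2 /x/: /flgj/; trying suffixes from longest down, /gj/ is the first permitted one, so coda /fl/ | onset /gj/.
V2 /x/ – V3 /u/: /f/ → onset of the next syllable (single consonants are always licit onsets).
V3 /u/ – V4 /a/: /pl/ — entire cluster is a permitted onset → onset /pl/, coda ∅.
Result: lafl.gjx.fu.pla.
Syllable 1 is /lafl/ with coda /fl/, so it is closed.

closed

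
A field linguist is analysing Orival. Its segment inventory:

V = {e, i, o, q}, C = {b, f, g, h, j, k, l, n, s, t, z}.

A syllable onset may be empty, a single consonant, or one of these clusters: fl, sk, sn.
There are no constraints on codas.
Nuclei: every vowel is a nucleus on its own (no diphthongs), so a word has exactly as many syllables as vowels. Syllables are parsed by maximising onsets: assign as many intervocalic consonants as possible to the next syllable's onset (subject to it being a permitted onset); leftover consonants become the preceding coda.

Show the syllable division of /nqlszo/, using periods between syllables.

nqls.zo

The vowels are q, o — 2 nuclei, so 2 syllables.
σ1/σ2 boundary: cluster /lsz/ — the longest permitted-onset suffix is /z/; onset = /z/, preceding coda = /ls/.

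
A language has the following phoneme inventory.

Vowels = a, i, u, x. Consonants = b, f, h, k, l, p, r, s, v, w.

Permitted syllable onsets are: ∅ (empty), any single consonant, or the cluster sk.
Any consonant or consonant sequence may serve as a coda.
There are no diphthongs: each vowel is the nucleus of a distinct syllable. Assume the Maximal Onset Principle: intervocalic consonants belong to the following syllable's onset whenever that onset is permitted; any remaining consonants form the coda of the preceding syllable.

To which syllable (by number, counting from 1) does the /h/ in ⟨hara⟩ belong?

1

The vowels are a, a — 2 nuclei, so 2 syllables.
σ1/σ2 boundary: just /r/ — single C goes to the following onset.
Syllabification: ha.ra.
The /h/ is in the onset of syllable 1 (/ha/).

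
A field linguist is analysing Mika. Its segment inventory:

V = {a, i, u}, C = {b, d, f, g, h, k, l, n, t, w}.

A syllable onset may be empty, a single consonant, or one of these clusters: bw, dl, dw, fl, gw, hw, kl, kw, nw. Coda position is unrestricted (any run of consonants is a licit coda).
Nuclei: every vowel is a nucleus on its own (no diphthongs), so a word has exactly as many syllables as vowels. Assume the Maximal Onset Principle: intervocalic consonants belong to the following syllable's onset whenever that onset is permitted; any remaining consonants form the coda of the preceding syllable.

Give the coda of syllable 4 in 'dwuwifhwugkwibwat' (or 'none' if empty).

Nuclei (vowels): u, i, u, i, a → 5 syllables.
V1 /u/ – V2 /i/: /w/ is a single consonant, so it becomes the next onset.
V2 /i/ – V3 /u/: cluster /fhw/ — the longest permitted-onset suffix is /hw/; onset = /hw/, preceding coda = /f/.
V3 /u/ – V4 /i/: /gkw/ — longest licit onset from the right is /kw/, leaving /g/ as coda.
V4 /i/ – V5 /a/: /bw/ is a licit onset in full, so it all attaches to the next syllable.
Syllabification: dwu.wif.hwug.kwi.bwat.
Syllable 4 is /kwi/: onset /kw/, nucleus /i/, coda ∅.

none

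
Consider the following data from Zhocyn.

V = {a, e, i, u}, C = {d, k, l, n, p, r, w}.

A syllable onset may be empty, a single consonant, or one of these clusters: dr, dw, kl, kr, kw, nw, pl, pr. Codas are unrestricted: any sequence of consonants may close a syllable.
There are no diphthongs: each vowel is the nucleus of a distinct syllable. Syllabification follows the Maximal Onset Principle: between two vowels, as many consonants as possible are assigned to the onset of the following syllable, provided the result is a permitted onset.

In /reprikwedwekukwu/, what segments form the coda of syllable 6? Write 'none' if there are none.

Nuclei (vowels): e, i, e, e, u, u → 6 syllables.
/e…i/ gap (V1→V2): /pr/ is a licit onset in full, so it all attaches to the next syllable.
/i…e/ gap (V2→V3): /kw/ is a licit onset in full, so it all attaches to the next syllable.
/e…e/ gap (V3→V4): cluster /dw/ — /dw/ is itself a permitted onset, so the whole cluster goes right; preceding coda = ∅.
/e…u/ gap (V4→V5): /k/ is a single consonant, so it becomes the next onset.
/u…u/ gap (V5→V6): /kw/ is a licit onset in full, so it all attaches to the next syllable.
So the parse is re.pri.kwe.dwe.ku.kwu.
Syllable 6 is /kwu/: onset /kw/, nucleus /u/, coda ∅.

none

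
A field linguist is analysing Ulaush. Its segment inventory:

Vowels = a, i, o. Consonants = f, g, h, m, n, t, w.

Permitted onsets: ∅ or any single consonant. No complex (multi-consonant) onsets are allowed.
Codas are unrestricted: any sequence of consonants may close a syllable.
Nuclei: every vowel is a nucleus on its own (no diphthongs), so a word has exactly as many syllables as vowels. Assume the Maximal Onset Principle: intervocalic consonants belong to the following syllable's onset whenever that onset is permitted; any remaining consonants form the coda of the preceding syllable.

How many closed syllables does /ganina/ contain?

0

Vowels present: a, i, a; each is a nucleus, giving 3 syllables.
/a…i/ gap (V1→V2): just /n/ — single C goes to the following onset.
/i…a/ gap (V2→V3): /n/ is a single consonant, so it becomes the next onset.
Putting it together: ga.ni.na.
Classifying each syllable: /ga/ (open), /ni/ (open), /na/ (open).
Closed syllables: 0.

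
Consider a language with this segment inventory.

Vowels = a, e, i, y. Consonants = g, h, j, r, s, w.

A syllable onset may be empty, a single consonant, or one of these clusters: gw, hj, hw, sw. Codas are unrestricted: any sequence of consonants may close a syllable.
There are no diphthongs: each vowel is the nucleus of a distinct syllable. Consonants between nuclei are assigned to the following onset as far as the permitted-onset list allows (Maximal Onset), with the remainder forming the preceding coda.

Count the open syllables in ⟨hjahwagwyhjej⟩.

3

The vowels are a, a, y, e — 4 nuclei, so 4 syllables.
σ1/σ2 boundary: cluster /hw/ — /hw/ is itself a permitted onset, so the whole cluster goes right; preceding coda = ∅.
σ2/σ3 boundary: /gw/ — entire cluster is a permitted onset → onset /gw/, coda ∅.
σ3/σ4 boundary: /hj/ is a licit onset in full, so it all attaches to the next syllable.
Result: hja.hwa.gwy.hjej.
Classifying each syllable: /hja/ (open), /hwa/ (open), /gwy/ (open), /hjej/ (closed).
Open syllables: 3.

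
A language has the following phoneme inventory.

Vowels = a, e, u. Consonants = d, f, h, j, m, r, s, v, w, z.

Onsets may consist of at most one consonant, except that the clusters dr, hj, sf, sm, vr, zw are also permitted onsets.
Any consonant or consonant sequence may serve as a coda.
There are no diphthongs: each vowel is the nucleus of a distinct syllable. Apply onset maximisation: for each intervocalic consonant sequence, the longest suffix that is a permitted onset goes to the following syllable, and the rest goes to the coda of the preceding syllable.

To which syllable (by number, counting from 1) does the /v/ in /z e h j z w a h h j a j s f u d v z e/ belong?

4

The vowels are e, a, a, u, e — 5 nuclei, so 5 syllables.
/e…a/ gap (V1→V2): /hjzw/ splits as /hj/ + /zw/ (/zw/ is the longest suffix that is a licit onset).
/a…a/ gap (V2→V3): /hhj/; trying suffixes from longest down, /hj/ is the first permitted one, so coda /h/ | onset /hj/.
/a…u/ gap (V3→V4): /jsf/; trying suffixes from longest down, /sf/ is the first permitted one, so coda /j/ | onset /sf/.
/u…e/ gap (V4→V5): cluster /dvz/ — the longest permitted-onset suffix is /z/; onset = /z/, preceding coda = /dv/.
Syllabification: zehj.zwah.hjaj.sfudv.ze.
The /v/ is in the coda of syllable 4 (/sfudv/).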